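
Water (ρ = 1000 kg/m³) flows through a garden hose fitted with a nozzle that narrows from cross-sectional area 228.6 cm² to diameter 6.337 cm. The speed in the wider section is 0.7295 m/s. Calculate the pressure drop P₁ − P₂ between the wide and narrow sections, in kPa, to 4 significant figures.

Continuity gives A₁v₁ = A₂v₂, so v₂ = (228.6 cm²)/(31.54 cm²) × 0.7295 m/s = 5.287 m/s.
With no height change, Bernoulli's equation is P₁ + ½ρv₁² = P₂ + ½ρv₂².
P₁ − P₂ = ½·1000·(5.287² − 0.7295²) = ½·1000·27.42 = 13710 Pa.

ΔP = 13.71 kPa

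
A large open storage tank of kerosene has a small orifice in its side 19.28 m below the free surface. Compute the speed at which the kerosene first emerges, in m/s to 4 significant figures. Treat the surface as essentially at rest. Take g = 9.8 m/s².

19.44 m/s

With the surface at rest and both surface and jet at atmospheric pressure, Bernoulli gives ρg h = ½ρv², so v = √(2gh) = √(2·9.8·19.28) = 19.44 m/s.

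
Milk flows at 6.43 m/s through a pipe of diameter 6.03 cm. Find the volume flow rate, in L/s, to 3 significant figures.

Q = A·v = 0.00286 m² × 6.43 m/s = 0.0184 m³/s.
Converting: 0.0184 m³/s × 1000 = 18.4 L/s.

Q ≈ 18.4 L/s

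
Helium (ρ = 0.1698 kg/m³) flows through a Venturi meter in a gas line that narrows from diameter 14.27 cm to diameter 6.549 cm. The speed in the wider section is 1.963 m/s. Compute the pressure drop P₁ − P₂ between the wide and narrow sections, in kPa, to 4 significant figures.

Mass conservation (A₁v₁ = A₂v₂) gives v₂ = 1.963 × 159.9/33.69 = 9.320 m/s.
The pipe is horizontal, so Bernoulli reduces to P₁ + ½ρv₁² = P₂ + ½ρv₂².
P₁ − P₂ = ½·0.1698·(9.320² − 1.963²) = ½·0.1698·83.01 = 7.048 Pa.

ΔP ≈ 0.007048 kPa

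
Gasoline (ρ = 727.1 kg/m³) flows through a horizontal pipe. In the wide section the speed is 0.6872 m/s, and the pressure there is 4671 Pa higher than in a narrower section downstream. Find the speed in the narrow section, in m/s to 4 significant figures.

With h₁ = h₂, rearranging Bernoulli gives v₂ = √(v₁² + 2ΔP/ρ).
v₂ = √(0.6872² + 2·4671/727.1) = √(0.4722 + 12.85) = 3.650 m/s.

3.650 m/s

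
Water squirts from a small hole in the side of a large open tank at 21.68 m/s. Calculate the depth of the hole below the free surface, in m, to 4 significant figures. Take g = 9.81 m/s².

Inverting v = √(2gh) gives h = v² / 2g.
h = 21.68²/(2·9.81) = 470.0/19.62 = 23.96 m.

23.96 m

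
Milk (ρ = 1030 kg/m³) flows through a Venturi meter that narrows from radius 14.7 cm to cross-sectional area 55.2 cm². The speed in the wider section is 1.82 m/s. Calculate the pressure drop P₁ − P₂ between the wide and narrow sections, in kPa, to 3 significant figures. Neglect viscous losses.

256 kPa

Mass conservation (A₁v₁ = A₂v₂) gives v₂ = 1.82 × 679/55.2 = 22.4 m/s.
Bernoulli (h₁ = h₂): P₁ − P₂ = ½ρ(v₂² − v₁²).
P₁ − P₂ = ½·1030·(22.4² − 1.82²) = ½·1030·498 = 256000 Pa.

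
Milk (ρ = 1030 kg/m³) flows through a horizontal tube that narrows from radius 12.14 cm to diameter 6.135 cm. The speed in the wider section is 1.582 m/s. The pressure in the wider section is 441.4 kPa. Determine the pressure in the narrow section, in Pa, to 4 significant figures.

Mass conservation (A₁v₁ = A₂v₂) gives v₂ = 1.582 × 463.0/29.56 = 24.78 m/s.
With no height change, Bernoulli's equation is P₁ + ½ρv₁² = P₂ + ½ρv₂².
P₂ = P₁ − ½ρ(v₂² − v₁²) = 441400 − ½·1030·(24.78² − 1.582²) = 441400 − 314900 = 126500 Pa.

P₂ ≈ 126500 Pa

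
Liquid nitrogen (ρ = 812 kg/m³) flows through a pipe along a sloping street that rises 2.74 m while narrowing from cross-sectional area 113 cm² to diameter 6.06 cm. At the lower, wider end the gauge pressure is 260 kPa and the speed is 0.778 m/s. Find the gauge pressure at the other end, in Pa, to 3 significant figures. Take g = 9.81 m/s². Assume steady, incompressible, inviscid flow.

235000 Pa

Continuity gives A₁v₁ = A₂v₂, so v₂ = (113 cm²)/(28.8 cm²) × 0.778 m/s = 3.05 m/s.
Bernoulli: P₁ + ½ρv₁² + ρg h₁ = P₂ + ½ρv₂² + ρg h₂, so P₂ = P₁ + ½ρ(v₁² − v₂²) − ρg(h₂ − h₁).
P₂ = 260000 + ½·812·(0.778² − 3.05²) − 812·9.81·(+2.74) = 260000 + (-3530) − (21800) = 235000 Pa.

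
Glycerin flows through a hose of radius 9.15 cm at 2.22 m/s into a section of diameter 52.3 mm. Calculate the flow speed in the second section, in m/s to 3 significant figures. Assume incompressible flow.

The volume flow rate is constant, so v₂ = (A₁/A₂)v₁ = (263/21.5)·2.22 = 27.2 m/s.

v₂ = 27.2 m/s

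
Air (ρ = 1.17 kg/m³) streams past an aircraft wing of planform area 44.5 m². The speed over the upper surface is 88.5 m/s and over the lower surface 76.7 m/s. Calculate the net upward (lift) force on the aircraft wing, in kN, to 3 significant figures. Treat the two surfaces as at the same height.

F = 50.7 kN

The faster flow above has the lower pressure; Bernoulli (same height) gives ΔP = ½ρ(v_up² − v_low²).
ΔP = ½·1.17·(88.5² − 76.7²) = 1140 Pa.
Lift = ΔP · A = 1140 × 44.5 = 50700 N.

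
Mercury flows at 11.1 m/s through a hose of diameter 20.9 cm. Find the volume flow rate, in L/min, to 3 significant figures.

Q = A·v = 0.0343 m² × 11.1 m/s = 0.381 m³/s.
Converting: 0.381 m³/s × 60000 = 22800 L/min.

Q ≈ 22800 L/min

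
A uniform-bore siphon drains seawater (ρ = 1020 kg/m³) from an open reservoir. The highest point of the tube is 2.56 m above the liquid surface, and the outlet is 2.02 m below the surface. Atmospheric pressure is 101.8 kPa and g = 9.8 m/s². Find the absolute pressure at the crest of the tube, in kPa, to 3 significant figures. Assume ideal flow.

Bernoulli surface→outlet gives ½v² = g·h_out, so v = √(2·9.8·2.02) = 6.29 m/s.
With constant cross-section the crest speed equals v; applying Bernoulli from the surface up to the crest, P_top = P_atm − ½ρv² − ρg·h_top.
P_top = 101800 − ½·1020·6.29² − 1020·9.8·2.56 = 56000 Pa.

P_top = 56.0 kPa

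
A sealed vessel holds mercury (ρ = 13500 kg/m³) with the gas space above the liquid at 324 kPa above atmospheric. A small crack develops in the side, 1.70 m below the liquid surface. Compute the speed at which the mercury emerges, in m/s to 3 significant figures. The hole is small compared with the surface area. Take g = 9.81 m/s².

Take point 1 at the surface (v₁ ≈ 0) and point 2 at the hole (at atmospheric pressure). Bernoulli: P₁ + ρg h = P_atm + ½ρv₂².
With P₁ − P_atm = 324000 Pa, v₂ = √(2gh + 2ΔP/ρ) = √(2·9.81·1.70 + 2·324000/13500) = 9.02 m/s.

v ≈ 9.02 m/s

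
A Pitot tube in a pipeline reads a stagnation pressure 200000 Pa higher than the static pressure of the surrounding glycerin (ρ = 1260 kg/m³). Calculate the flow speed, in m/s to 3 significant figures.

v ≈ 17.8 m/s

At the stagnation point the flow is brought to rest, so Bernoulli gives P_stag − P_static = ½ρv².
v = √(2ΔP/ρ) = √(2·200000/1260) = 17.8 m/s.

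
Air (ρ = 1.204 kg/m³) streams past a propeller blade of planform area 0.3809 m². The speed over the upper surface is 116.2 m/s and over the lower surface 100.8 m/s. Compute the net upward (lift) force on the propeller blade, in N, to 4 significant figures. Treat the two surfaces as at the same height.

F = 766.3 N

The faster flow above has the lower pressure; Bernoulli (same height) gives ΔP = ½ρ(v_up² − v_low²).
ΔP = ½·1.204·(116.2² − 100.8²) = 2012 Pa.
Lift = ΔP · A = 2012 × 0.3809 = 766.3 N.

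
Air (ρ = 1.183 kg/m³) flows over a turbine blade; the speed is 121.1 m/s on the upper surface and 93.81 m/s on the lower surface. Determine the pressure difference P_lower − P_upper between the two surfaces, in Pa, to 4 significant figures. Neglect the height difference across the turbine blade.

Bernoulli (same height): P_lower − P_upper = ½ρ(v_upper² − v_lower²).
ΔP = ½·1.183·(121.1² − 93.81²) = 3469 Pa.

3469 Pa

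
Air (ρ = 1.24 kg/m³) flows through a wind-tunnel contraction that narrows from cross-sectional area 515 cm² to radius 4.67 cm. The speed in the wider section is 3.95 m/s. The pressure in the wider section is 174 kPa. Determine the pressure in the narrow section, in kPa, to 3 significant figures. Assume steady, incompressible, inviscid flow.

173 kPa

Continuity gives A₁v₁ = A₂v₂, so v₂ = (515 cm²)/(68.5 cm²) × 3.95 m/s = 29.7 m/s.
With no height change, Bernoulli's equation is P₁ + ½ρv₁² = P₂ + ½ρv₂².
P₂ = P₁ − ½ρ(v₂² − v₁²) = 174000 − ½·1.24·(29.7² − 3.95²) = 174000 − 537 = 173000 Pa.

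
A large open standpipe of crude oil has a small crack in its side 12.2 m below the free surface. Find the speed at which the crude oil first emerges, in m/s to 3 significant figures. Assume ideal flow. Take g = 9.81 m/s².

15.5 m/s

With the surface at rest and both surface and jet at atmospheric pressure, Bernoulli gives ρg h = ½ρv², so v = √(2gh) = √(2·9.81·12.2) = 15.5 m/s.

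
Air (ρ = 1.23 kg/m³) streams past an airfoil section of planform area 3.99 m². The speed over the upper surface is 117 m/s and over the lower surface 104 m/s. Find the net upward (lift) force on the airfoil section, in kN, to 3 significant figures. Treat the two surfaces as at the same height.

From P + ½ρv² = const at equal height, P_low − P_up = ½ρ(v_up² − v_low²).
ΔP = ½·1.23·(117² − 104²) = 1770 Pa.
Lift = ΔP · A = 1770 × 3.99 = 7050 N.

F ≈ 7.05 kN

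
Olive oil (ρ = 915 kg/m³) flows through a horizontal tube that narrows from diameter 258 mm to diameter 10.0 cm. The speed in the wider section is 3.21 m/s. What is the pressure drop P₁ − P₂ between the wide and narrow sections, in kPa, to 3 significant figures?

By continuity, v₂ = v₁·A₁/A₂ = 3.21·(523/78.5) = 21.4 m/s.
With no height change, Bernoulli's equation is P₁ + ½ρv₁² = P₂ + ½ρv₂².
P₁ − P₂ = ½·915·(21.4² − 3.21²) = ½·915·446 = 204000 Pa.

204 kPa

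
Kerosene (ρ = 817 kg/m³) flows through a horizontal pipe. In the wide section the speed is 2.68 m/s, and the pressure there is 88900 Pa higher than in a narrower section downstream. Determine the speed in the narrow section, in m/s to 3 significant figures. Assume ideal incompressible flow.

v₂ ≈ 15.0 m/s

Along the level pipe P + ½ρv² is conserved, hence v₂² = v₁² + 2(P₁ − P₂)/ρ.
v₂ = √(2.68² + 2·88900/817) = √(7.18 + 218) = 15.0 m/s.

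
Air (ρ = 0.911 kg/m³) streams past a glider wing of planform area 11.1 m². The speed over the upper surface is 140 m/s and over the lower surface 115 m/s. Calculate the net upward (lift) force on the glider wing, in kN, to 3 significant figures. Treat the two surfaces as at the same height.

The faster flow above has the lower pressure; Bernoulli (same height) gives ΔP = ½ρ(v_up² − v_low²).
ΔP = ½·0.911·(140² − 115²) = 2900 Pa.
Lift = ΔP · A = 2900 × 11.1 = 32200 N.

32.2 kN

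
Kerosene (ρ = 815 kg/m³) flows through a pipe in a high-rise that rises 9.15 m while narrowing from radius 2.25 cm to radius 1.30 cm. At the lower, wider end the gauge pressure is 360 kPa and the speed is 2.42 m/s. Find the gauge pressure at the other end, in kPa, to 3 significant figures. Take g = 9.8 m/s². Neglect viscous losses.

By continuity, v₂ = v₁·A₁/A₂ = 2.42·(15.9/5.31) = 7.25 m/s.
Energy conservation along the streamline gives P₂ = P₁ − ½ρ(v₂² − v₁²) − ρg(h₂ − h₁).
P₂ = 360000 + ½·815·(2.42² − 7.25²) − 815·9.8·(+9.15) = 360000 + (-19000) − (73100) = 268000 Pa.

P₂ ≈ 268 kPa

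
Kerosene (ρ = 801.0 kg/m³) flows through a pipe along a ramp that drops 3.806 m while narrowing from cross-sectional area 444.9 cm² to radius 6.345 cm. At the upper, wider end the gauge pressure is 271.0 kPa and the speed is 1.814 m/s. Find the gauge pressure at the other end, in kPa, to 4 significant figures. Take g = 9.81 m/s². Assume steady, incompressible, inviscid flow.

285.9 kPa

By continuity, v₂ = v₁·A₁/A₂ = 1.814·(444.9/126.5) = 6.381 m/s.
Energy conservation along the streamline gives P₂ = P₁ − ½ρ(v₂² − v₁²) − ρg(h₂ − h₁).
P₂ = 271000 + ½·801.0·(1.814² − 6.381²) − 801.0·9.81·(−3.806) = 271000 + (-14990) − (-29910) = 285900 Pa.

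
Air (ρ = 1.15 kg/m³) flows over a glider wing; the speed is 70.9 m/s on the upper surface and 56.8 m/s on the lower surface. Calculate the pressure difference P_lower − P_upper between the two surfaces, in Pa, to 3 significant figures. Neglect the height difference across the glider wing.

ΔP ≈ 1040 Pa

Bernoulli (same height): P_lower − P_upper = ½ρ(v_upper² − v_lower²).
ΔP = ½·1.15·(70.9² − 56.8²) = 1040 Pa.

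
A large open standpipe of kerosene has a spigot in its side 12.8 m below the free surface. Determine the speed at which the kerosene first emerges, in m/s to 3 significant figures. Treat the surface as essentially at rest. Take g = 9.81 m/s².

Bernoulli from surface to hole (P equal, v_surface ≈ 0): v = √(2gh) = √(2×9.81×12.8) = 15.8 m/s.

v ≈ 15.8 m/s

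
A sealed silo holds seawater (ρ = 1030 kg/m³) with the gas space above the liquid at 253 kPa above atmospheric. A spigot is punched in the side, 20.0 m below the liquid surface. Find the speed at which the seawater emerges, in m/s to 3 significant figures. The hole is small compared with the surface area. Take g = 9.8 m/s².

Take point 1 at the surface (v₁ ≈ 0) and point 2 at the hole (at atmospheric pressure). Bernoulli: P₁ + ρg h = P_atm + ½ρv₂².
With P₁ − P_atm = 253000 Pa, v₂ = √(2gh + 2ΔP/ρ) = √(2·9.8·20.0 + 2·253000/1030) = 29.7 m/s.

v ≈ 29.7 m/s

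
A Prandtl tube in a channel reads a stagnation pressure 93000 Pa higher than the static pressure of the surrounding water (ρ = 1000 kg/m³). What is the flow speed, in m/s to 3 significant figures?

The dynamic pressure equals the rise in static pressure at the stagnation point: ΔP = ½ρv².
v = √(2ΔP/ρ) = √(2·93000/1000) = 13.6 m/s.

13.6 m/s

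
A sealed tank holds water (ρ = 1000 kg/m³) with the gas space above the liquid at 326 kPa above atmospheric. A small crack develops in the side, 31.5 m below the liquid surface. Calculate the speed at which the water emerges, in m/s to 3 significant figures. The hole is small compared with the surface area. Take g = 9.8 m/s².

Take point 1 at the surface (v₁ ≈ 0) and point 2 at the hole (at atmospheric pressure). Bernoulli: P₁ + ρg h = P_atm + ½ρv₂².
With P₁ − P_atm = 326000 Pa, v₂ = √(2gh + 2ΔP/ρ) = √(2·9.8·31.5 + 2·326000/1000) = 35.6 m/s.

v ≈ 35.6 m/s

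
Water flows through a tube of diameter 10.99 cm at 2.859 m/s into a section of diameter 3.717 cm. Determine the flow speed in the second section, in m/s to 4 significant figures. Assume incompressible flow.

The volume flow rate is constant, so v₂ = (A₁/A₂)v₁ = (94.86/10.85)·2.859 = 24.99 m/s.

24.99 m/s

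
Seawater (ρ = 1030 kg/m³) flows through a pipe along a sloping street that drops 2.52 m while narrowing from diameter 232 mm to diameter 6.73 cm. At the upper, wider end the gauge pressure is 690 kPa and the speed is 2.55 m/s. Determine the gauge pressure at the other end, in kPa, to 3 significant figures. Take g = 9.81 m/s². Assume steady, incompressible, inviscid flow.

P₂ = 246 kPa

Mass conservation (A₁v₁ = A₂v₂) gives v₂ = 2.55 × 423/35.6 = 30.3 m/s.
Bernoulli: P₁ + ½ρv₁² + ρg h₁ = P₂ + ½ρv₂² + ρg h₂, so P₂ = P₁ + ½ρ(v₁² − v₂²) − ρg(h₂ − h₁).
P₂ = 690000 + ½·1030·(2.55² − 30.3²) − 1030·9.81·(−2.52) = 690000 + (-470000) − (-25500) = 246000 Pa.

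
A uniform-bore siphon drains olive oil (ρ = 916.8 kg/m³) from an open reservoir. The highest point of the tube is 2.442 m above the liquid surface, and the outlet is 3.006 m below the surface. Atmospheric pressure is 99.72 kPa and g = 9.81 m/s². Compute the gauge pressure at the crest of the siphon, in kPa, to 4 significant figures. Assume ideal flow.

The outlet speed comes from Torricelli: v = √(2g·3.006) = 7.680 m/s.
Continuity keeps v the same throughout the tube; from surface to crest, P_atm + 0 = P_top + ½ρv² + ρg·h_top.
P_top = 99720 − ½·916.8·7.680² − 916.8·9.81·2.442 = 50720 Pa. So P_gauge = P_top − P_atm = -49000 Pa.

-49.00 kPa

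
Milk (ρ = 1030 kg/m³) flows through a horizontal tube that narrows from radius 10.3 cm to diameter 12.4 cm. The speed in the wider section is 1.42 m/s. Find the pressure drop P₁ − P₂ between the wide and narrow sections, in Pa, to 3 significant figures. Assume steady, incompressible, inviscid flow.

ΔP ≈ 6870 Pa

Mass conservation (A₁v₁ = A₂v₂) gives v₂ = 1.42 × 333/121 = 3.92 m/s.
With no height change, Bernoulli's equation is P₁ + ½ρv₁² = P₂ + ½ρv₂².
P₁ − P₂ = ½·1030·(3.92² − 1.42²) = ½·1030·13.3 = 6870 Pa.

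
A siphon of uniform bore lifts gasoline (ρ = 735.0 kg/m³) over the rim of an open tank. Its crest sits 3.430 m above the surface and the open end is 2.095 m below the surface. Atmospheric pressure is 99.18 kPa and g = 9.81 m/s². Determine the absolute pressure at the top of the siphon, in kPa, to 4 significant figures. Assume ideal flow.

The outlet speed comes from Torricelli: v = √(2g·2.095) = 6.411 m/s.
The bore is uniform, so the speed at the crest is the same v. Bernoulli surface→crest: P_atm = P_top + ½ρv² + ρg·h_top.
P_top = 99180 − ½·735.0·6.411² − 735.0·9.81·3.430 = 59340 Pa.

P_top ≈ 59.34 kPa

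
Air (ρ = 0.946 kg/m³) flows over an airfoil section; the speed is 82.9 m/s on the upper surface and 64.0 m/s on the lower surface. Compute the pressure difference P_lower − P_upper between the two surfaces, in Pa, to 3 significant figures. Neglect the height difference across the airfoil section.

ΔP = 1310 Pa

Bernoulli (same height): P_lower − P_upper = ½ρ(v_upper² − v_lower²).
ΔP = ½·0.946·(82.9² − 64.0²) = 1310 Pa.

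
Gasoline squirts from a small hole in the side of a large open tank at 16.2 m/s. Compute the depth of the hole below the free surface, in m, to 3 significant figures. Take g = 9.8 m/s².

For a small hole in a large open tank, ½v² = gh, giving h = v²/(2g).
h = 16.2²/(2·9.8) = 262/19.60 = 13.4 m.

13.4 m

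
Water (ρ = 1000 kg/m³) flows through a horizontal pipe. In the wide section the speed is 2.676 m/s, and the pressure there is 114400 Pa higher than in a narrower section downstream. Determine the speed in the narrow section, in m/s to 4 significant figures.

v₂ = 15.36 m/s

With h₁ = h₂, rearranging Bernoulli gives v₂ = √(v₁² + 2ΔP/ρ).
v₂ = √(2.676² + 2·114400/1000) = √(7.161 + 228.8) = 15.36 m/s.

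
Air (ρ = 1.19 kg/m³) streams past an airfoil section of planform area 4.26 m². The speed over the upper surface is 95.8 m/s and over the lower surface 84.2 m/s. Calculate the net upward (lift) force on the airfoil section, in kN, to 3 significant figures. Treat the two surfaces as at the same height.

5.29 kN

The faster flow above has the lower pressure; Bernoulli (same height) gives ΔP = ½ρ(v_up² − v_low²).
ΔP = ½·1.19·(95.8² − 84.2²) = 1240 Pa.
Lift = ΔP · A = 1240 × 4.26 = 5290 N.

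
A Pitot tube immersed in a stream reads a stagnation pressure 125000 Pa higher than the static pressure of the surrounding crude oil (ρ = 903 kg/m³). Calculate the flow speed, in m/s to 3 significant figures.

v = 16.6 m/s

Bernoulli between the free stream and the stagnation point: ½ρv² = P_stag − P_static.
v = √(2ΔP/ρ) = √(2·125000/903) = 16.6 m/s.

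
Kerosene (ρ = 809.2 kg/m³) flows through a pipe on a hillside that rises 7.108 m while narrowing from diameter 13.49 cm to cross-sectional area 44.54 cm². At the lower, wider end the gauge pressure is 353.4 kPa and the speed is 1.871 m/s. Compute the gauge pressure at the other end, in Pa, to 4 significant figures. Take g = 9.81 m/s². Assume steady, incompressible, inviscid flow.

P₂ ≈ 283800 Pa

Mass conservation (A₁v₁ = A₂v₂) gives v₂ = 1.871 × 142.9/44.54 = 6.004 m/s.
Applying Bernoulli between the two ends and solving for P₂: P₂ = P₁ + ½ρ(v₁² − v₂²) − ρgΔh.
P₂ = 353400 + ½·809.2·(1.871² − 6.004²) − 809.2·9.81·(+7.108) = 353400 + (-13170) − (56430) = 283800 Pa.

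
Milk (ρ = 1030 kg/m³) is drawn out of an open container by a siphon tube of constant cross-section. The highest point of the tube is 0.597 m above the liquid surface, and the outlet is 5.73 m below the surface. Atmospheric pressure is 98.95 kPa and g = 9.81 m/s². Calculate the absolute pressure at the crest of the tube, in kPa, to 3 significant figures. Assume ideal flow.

Bernoulli surface→outlet gives ½v² = g·h_out, so v = √(2·9.81·5.73) = 10.6 m/s.
Continuity keeps v the same throughout the tube; from surface to crest, P_atm + 0 = P_top + ½ρv² + ρg·h_top.
P_top = 98950 − ½·1030·10.6² − 1030·9.81·0.597 = 35000 Pa.

P_top = 35.0 kPa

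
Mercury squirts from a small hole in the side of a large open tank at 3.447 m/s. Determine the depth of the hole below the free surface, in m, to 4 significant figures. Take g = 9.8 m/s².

Inverting v = √(2gh) gives h = v² / 2g.
h = 3.447²/(2·9.8) = 11.88/19.60 = 0.6062 m.

0.6062 m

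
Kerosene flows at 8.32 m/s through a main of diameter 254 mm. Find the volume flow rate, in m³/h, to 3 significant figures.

Q ≈ 1520 m³/h

Q = A·v = 0.0507 m² × 8.32 m/s = 0.422 m³/s.
Converting: 0.422 m³/s × 3600 = 1520 m³/h.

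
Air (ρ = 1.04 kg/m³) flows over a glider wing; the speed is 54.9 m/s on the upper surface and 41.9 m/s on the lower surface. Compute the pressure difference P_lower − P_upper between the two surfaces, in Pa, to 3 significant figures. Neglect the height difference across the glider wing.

ΔP = 654 Pa

With negligible Δh, P + ½ρv² is constant, so P_low − P_up = ½ρ(v_up² − v_low²).
ΔP = ½·1.04·(54.9² − 41.9²) = 654 Pa.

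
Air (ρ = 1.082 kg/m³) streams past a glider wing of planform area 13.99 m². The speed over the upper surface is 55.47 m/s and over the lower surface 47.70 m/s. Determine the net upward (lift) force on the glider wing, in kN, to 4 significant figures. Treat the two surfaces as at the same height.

F ≈ 6.067 kN

With equal heights on the two surfaces, Bernoulli gives P_lower − P_upper = ½ρ(v_upper² − v_lower²).
ΔP = ½·1.082·(55.47² − 47.70²) = 433.7 Pa.
Lift = ΔP · A = 433.7 × 13.99 = 6067 N.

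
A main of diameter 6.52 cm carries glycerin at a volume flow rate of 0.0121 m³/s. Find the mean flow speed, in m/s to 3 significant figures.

Q = 0.0121 m³/s = 0.0121 m³/s.
v = Q/A = 0.0121 / 0.00334 = 3.62 m/s.

v ≈ 3.62 m/s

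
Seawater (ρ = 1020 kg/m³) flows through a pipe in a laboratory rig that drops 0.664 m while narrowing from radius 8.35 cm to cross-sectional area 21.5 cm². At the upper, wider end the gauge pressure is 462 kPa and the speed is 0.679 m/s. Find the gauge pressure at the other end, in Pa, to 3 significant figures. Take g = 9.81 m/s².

By continuity, v₂ = v₁·A₁/A₂ = 0.679·(219/21.5) = 6.92 m/s.
Bernoulli: P₁ + ½ρv₁² + ρg h₁ = P₂ + ½ρv₂² + ρg h₂, so P₂ = P₁ + ½ρ(v₁² − v₂²) − ρg(h₂ − h₁).
P₂ = 462000 + ½·1020·(0.679² − 6.92²) − 1020·9.81·(−0.664) = 462000 + (-24200) − (-6640) = 444000 Pa.

P₂ ≈ 444000 Pa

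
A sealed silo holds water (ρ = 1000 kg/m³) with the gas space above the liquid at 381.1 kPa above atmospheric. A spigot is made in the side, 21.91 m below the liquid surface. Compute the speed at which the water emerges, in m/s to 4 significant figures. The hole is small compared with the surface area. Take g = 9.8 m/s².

Take point 1 at the surface (v₁ ≈ 0) and point 2 at the hole (at atmospheric pressure). Bernoulli: P₁ + ρg h = P_atm + ½ρv₂².
With P₁ − P_atm = 381100 Pa, v₂ = √(2gh + 2ΔP/ρ) = √(2·9.8·21.91 + 2·381100/1000) = 34.52 m/s.

v ≈ 34.52 m/s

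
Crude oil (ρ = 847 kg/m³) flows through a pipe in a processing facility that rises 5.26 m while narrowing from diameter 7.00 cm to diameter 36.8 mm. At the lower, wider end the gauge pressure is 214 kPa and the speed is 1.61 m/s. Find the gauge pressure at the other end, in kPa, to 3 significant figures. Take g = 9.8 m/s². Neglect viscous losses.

By continuity, v₂ = v₁·A₁/A₂ = 1.61·(38.5/10.6) = 5.83 m/s.
Applying Bernoulli between the two ends and solving for P₂: P₂ = P₁ + ½ρ(v₁² − v₂²) − ρgΔh.
P₂ = 214000 + ½·847·(1.61² − 5.83²) − 847·9.8·(+5.26) = 214000 + (-13300) − (43700) = 157000 Pa.

157 kPa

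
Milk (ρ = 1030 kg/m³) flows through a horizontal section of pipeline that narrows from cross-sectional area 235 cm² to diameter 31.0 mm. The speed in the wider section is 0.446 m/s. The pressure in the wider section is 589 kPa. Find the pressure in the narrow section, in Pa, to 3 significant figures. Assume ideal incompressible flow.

P₂ = 490000 Pa

Continuity gives A₁v₁ = A₂v₂, so v₂ = (235 cm²)/(7.55 cm²) × 0.446 m/s = 13.9 m/s.
The pipe is horizontal, so Bernoulli reduces to P₁ + ½ρv₁² = P₂ + ½ρv₂².
P₂ = P₁ − ½ρ(v₂² − v₁²) = 589000 − ½·1030·(13.9² − 0.446²) = 589000 − 99200 = 490000 Pa.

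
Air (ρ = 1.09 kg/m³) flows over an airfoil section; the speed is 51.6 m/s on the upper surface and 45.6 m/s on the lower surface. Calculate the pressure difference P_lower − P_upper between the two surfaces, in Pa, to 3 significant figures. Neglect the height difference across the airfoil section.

ΔP = 318 Pa

The pressure is lower where the speed is higher: ΔP = ½ρ(v_up² − v_low²).
ΔP = ½·1.09·(51.6² − 45.6²) = 318 Pa.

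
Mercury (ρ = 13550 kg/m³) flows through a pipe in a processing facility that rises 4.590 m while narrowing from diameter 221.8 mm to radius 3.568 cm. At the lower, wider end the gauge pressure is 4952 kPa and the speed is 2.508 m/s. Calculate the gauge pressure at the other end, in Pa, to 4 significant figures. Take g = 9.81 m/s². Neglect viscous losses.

407200 Pa

Mass conservation (A₁v₁ = A₂v₂) gives v₂ = 2.508 × 386.4/39.99 = 24.23 m/s.
Energy conservation along the streamline gives P₂ = P₁ − ½ρ(v₂² − v₁²) − ρg(h₂ − h₁).
P₂ = 4952000 + ½·13550·(2.508² − 24.23²) − 13550·9.81·(+4.590) = 4952000 + (-3935000) − (610100) = 407200 Pa.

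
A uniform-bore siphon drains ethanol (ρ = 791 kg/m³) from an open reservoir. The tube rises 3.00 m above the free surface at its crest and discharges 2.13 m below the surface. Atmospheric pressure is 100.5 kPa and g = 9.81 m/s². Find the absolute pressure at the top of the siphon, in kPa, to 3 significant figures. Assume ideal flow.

Bernoulli surface→outlet gives ½v² = g·h_out, so v = √(2·9.81·2.13) = 6.46 m/s.
With constant cross-section the crest speed equals v; applying Bernoulli from the surface up to the crest, P_top = P_atm − ½ρv² − ρg·h_top.
P_top = 100500 − ½·791·6.46² − 791·9.81·3.00 = 60700 Pa.

P_top ≈ 60.7 kPa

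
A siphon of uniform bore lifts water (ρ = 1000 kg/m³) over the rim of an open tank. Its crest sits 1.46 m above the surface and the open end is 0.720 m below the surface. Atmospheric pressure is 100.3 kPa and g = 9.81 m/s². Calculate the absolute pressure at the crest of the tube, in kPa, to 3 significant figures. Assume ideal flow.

P_top ≈ 78.9 kPa

Bernoulli surface→outlet gives ½v² = g·h_out, so v = √(2·9.81·0.720) = 3.76 m/s.
With constant cross-section the crest speed equals v; applying Bernoulli from the surface up to the crest, P_top = P_atm − ½ρv² − ρg·h_top.
P_top = 100300 − ½·1000·3.76² − 1000·9.81·1.46 = 78900 Pa.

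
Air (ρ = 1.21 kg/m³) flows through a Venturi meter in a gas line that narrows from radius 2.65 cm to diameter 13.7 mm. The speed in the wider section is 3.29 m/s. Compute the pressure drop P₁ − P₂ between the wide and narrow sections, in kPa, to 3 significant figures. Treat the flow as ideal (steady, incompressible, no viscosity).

ΔP = 1.46 kPa

Continuity gives A₁v₁ = A₂v₂, so v₂ = (22.1 cm²)/(1.47 cm²) × 3.29 m/s = 49.2 m/s.
With no height change, Bernoulli's equation is P₁ + ½ρv₁² = P₂ + ½ρv₂².
P₁ − P₂ = ½·1.21·(49.2² − 3.29²) = ½·1.21·2410 = 1460 Pa.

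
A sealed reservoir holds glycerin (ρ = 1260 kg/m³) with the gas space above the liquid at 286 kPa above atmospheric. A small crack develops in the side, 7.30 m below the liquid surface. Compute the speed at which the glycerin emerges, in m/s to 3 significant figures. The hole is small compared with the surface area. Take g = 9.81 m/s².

24.4 m/s

Take point 1 at the surface (v₁ ≈ 0) and point 2 at the hole (at atmospheric pressure). Bernoulli: P₁ + ρg h = P_atm + ½ρv₂².
With P₁ − P_atm = 286000 Pa, v₂ = √(2gh + 2ΔP/ρ) = √(2·9.81·7.30 + 2·286000/1260) = 24.4 m/s.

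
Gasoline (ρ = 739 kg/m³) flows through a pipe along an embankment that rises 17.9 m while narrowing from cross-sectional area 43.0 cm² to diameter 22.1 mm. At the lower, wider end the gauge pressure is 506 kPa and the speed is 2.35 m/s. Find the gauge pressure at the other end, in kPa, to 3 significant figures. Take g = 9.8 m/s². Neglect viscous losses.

122 kPa

Mass conservation (A₁v₁ = A₂v₂) gives v₂ = 2.35 × 43.0/3.84 = 26.3 m/s.
Energy conservation along the streamline gives P₂ = P₁ − ½ρ(v₂² − v₁²) − ρg(h₂ − h₁).
P₂ = 506000 + ½·739·(2.35² − 26.3²) − 739·9.8·(+17.9) = 506000 + (-254000) − (130000) = 122000 Pa.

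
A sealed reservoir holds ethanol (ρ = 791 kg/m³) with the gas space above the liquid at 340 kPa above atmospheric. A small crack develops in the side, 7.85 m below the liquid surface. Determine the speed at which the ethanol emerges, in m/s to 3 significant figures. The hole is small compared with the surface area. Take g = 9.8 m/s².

v = 31.8 m/s

Take point 1 at the surface (v₁ ≈ 0) and point 2 at the hole (at atmospheric pressure). Bernoulli: P₁ + ρg h = P_atm + ½ρv₂².
With P₁ − P_atm = 340000 Pa, v₂ = √(2gh + 2ΔP/ρ) = √(2·9.8·7.85 + 2·340000/791) = 31.8 m/s.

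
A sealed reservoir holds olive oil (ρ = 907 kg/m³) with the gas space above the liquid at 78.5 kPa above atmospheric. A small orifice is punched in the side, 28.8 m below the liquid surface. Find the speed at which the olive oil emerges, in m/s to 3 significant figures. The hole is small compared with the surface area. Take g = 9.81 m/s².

Take point 1 at the surface (v₁ ≈ 0) and point 2 at the hole (at atmospheric pressure). Bernoulli: P₁ + ρg h = P_atm + ½ρv₂².
With P₁ − P_atm = 78500 Pa, v₂ = √(2gh + 2ΔP/ρ) = √(2·9.81·28.8 + 2·78500/907) = 27.2 m/s.

v = 27.2 m/s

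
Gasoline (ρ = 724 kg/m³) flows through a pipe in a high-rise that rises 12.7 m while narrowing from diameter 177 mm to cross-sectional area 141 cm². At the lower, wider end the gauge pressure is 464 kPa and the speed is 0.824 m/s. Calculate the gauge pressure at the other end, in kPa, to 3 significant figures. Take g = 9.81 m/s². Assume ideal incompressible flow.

Mass conservation (A₁v₁ = A₂v₂) gives v₂ = 0.824 × 246/141 = 1.44 m/s.
Energy conservation along the streamline gives P₂ = P₁ − ½ρ(v₂² − v₁²) − ρg(h₂ − h₁).
P₂ = 464000 + ½·724·(0.824² − 1.44²) − 724·9.81·(+12.7) = 464000 + (-503) − (90200) = 373000 Pa.

P₂ ≈ 373 kPa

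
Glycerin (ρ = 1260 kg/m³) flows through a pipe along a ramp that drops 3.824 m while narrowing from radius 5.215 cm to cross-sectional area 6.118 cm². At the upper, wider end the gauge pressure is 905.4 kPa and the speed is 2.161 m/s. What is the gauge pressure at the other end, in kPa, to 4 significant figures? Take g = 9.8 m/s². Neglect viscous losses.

P₂ ≈ 381.8 kPa

Continuity gives A₁v₁ = A₂v₂, so v₂ = (85.44 cm²)/(6.118 cm²) × 2.161 m/s = 30.18 m/s.
Bernoulli: P₁ + ½ρv₁² + ρg h₁ = P₂ + ½ρv₂² + ρg h₂, so P₂ = P₁ + ½ρ(v₁² − v₂²) − ρg(h₂ − h₁).
P₂ = 905400 + ½·1260·(2.161² − 30.18²) − 1260·9.8·(−3.824) = 905400 + (-570800) − (-47220) = 381800 Pa.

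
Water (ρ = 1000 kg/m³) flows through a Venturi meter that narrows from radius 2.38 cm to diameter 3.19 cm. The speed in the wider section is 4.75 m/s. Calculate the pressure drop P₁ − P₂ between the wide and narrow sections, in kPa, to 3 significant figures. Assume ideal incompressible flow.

ΔP = 44.6 kPa

Continuity gives A₁v₁ = A₂v₂, so v₂ = (17.8 cm²)/(7.99 cm²) × 4.75 m/s = 10.6 m/s.
The pipe is horizontal, so Bernoulli reduces to P₁ + ½ρv₁² = P₂ + ½ρv₂².
P₁ − P₂ = ½·1000·(10.6² − 4.75²) = ½·1000·89.3 = 44600 Pa.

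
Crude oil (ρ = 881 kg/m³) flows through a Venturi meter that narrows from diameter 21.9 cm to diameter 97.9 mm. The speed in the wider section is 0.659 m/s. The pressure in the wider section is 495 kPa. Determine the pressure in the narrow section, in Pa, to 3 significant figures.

P₂ ≈ 490000 Pa

By continuity, v₂ = v₁·A₁/A₂ = 0.659·(377/75.3) = 3.30 m/s.
The pipe is horizontal, so Bernoulli reduces to P₁ + ½ρv₁² = P₂ + ½ρv₂².
P₂ = P₁ − ½ρ(v₂² − v₁²) = 495000 − ½·881·(3.30² − 0.659²) = 495000 − 4600 = 490000 Pa.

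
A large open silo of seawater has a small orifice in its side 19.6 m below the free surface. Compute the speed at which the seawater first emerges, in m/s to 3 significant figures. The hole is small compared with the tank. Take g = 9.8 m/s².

With the surface at rest and both surface and jet at atmospheric pressure, Bernoulli gives ρg h = ½ρv², so v = √(2gh) = √(2·9.8·19.6) = 19.6 m/s.

v ≈ 19.6 m/s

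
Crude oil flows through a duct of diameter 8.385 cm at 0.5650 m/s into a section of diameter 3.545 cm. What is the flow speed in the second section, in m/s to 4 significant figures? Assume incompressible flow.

The volume flow rate is constant, so v₂ = (A₁/A₂)v₁ = (55.22/9.870)·0.5650 = 3.161 m/s.

v₂ ≈ 3.161 m/s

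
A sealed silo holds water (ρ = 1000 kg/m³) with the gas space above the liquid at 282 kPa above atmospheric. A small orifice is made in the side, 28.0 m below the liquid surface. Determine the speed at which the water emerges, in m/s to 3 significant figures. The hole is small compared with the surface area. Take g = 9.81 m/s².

Take point 1 at the surface (v₁ ≈ 0) and point 2 at the hole (at atmospheric pressure). Bernoulli: P₁ + ρg h = P_atm + ½ρv₂².
With P₁ − P_atm = 282000 Pa, v₂ = √(2gh + 2ΔP/ρ) = √(2·9.81·28.0 + 2·282000/1000) = 33.4 m/s.

v = 33.4 m/s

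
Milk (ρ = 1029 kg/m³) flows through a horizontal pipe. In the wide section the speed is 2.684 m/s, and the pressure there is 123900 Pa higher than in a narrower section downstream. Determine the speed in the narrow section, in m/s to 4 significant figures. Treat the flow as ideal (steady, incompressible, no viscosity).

15.75 m/s

Along the level pipe P + ½ρv² is conserved, hence v₂² = v₁² + 2(P₁ − P₂)/ρ.
v₂ = √(2.684² + 2·123900/1029) = √(7.204 + 240.8) = 15.75 m/s.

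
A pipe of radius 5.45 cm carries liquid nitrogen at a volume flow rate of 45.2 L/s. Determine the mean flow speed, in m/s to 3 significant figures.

4.84 m/s

Q = 45.2 L/s = 0.0452 m³/s.
v = Q/A = 0.0452 / 0.00933 = 4.84 m/s.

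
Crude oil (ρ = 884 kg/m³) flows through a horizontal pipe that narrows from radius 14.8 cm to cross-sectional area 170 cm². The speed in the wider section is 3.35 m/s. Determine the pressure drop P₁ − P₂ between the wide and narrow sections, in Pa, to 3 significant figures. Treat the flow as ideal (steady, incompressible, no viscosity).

Continuity gives A₁v₁ = A₂v₂, so v₂ = (688 cm²)/(170 cm²) × 3.35 m/s = 13.6 m/s.
The pipe is horizontal, so Bernoulli reduces to P₁ + ½ρv₁² = P₂ + ½ρv₂².
P₁ − P₂ = ½·884·(13.6² − 3.35²) = ½·884·173 = 76300 Pa.

ΔP ≈ 76300 Pa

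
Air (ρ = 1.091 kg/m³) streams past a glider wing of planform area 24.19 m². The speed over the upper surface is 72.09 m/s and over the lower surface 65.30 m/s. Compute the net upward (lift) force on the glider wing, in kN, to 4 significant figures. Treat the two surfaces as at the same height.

12.31 kN

From P + ½ρv² = const at equal height, P_low − P_up = ½ρ(v_up² − v_low²).
ΔP = ½·1.091·(72.09² − 65.30²) = 508.9 Pa.
Lift = ΔP · A = 508.9 × 24.19 = 12310 N.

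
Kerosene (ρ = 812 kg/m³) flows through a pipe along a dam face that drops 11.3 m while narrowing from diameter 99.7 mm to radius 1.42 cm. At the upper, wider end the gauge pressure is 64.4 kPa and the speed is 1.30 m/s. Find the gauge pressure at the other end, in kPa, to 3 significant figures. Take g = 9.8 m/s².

The volume flow rate is constant, so v₂ = (A₁/A₂)v₁ = (78.1/6.33)·1.30 = 16.0 m/s.
Applying Bernoulli between the two ends and solving for P₂: P₂ = P₁ + ½ρ(v₁² − v₂²) − ρgΔh.
P₂ = 64400 + ½·812·(1.30² − 16.0²) − 812·9.8·(−11.3) = 64400 + (-104000) − (-89900) = 50800 Pa.

P₂ ≈ 50.8 kPa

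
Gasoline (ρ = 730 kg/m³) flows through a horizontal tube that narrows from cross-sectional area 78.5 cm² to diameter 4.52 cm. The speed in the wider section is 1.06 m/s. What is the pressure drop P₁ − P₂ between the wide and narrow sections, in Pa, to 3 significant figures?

Continuity gives A₁v₁ = A₂v₂, so v₂ = (78.5 cm²)/(16.0 cm²) × 1.06 m/s = 5.19 m/s.
Bernoulli (h₁ = h₂): P₁ − P₂ = ½ρ(v₂² − v₁²).
P₁ − P₂ = ½·730·(5.19² − 1.06²) = ½·730·25.8 = 9410 Pa.

ΔP = 9410 Pa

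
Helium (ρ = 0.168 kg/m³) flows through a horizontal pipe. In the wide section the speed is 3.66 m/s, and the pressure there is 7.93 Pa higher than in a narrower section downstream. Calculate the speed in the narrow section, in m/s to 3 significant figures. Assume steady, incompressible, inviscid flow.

10.4 m/s

Along the level pipe P + ½ρv² is conserved, hence v₂² = v₁² + 2(P₁ − P₂)/ρ.
v₂ = √(3.66² + 2·7.93/0.168) = √(13.4 + 94.4) = 10.4 m/s.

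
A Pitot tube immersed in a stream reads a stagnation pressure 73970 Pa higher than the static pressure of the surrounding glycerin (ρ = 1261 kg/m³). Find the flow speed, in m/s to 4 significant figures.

10.83 m/s

The dynamic pressure equals the rise in static pressure at the stagnation point: ΔP = ½ρv².
v = √(2ΔP/ρ) = √(2·73970/1261) = 10.83 m/s.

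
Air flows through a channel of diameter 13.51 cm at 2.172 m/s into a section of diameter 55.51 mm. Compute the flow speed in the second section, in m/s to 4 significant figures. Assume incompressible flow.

By continuity, v₂ = v₁·A₁/A₂ = 2.172·(143.4/24.20) = 12.87 m/s.

v₂ ≈ 12.87 m/s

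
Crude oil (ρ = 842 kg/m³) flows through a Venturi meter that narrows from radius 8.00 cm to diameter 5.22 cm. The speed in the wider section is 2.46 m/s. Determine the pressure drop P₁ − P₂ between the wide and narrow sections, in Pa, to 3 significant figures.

222000 Pa

Mass conservation (A₁v₁ = A₂v₂) gives v₂ = 2.46 × 201/21.4 = 23.1 m/s.
The pipe is horizontal, so Bernoulli reduces to P₁ + ½ρv₁² = P₂ + ½ρv₂².
P₁ − P₂ = ½·842·(23.1² − 2.46²) = ½·842·528 = 222000 Pa.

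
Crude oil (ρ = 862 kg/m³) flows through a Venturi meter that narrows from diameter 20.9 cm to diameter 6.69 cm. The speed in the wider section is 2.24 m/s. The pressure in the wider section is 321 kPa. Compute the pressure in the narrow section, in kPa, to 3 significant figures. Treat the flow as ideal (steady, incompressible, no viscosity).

Continuity gives A₁v₁ = A₂v₂, so v₂ = (343 cm²)/(35.2 cm²) × 2.24 m/s = 21.9 m/s.
With no height change, Bernoulli's equation is P₁ + ½ρv₁² = P₂ + ½ρv₂².
P₂ = P₁ − ½ρ(v₂² − v₁²) = 321000 − ½·862·(21.9² − 2.24²) = 321000 − 204000 = 117000 Pa.

P₂ ≈ 117 kPa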